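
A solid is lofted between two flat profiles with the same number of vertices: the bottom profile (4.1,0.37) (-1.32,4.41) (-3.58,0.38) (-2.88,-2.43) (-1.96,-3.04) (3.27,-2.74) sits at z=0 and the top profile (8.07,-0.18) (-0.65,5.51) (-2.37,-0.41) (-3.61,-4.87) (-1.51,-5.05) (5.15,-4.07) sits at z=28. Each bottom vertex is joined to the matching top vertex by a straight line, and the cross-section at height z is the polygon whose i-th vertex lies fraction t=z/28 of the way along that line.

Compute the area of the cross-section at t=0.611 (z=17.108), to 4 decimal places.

Cross-section at t=0.611: each vertex is (1-t)·p0[i] + t·p1[i].
  v1: (1-0.611)·(4.1,0.37) + 0.611·(8.07,-0.18) = (6.5257,0.0340)
  v2: (1-0.611)·(-1.32,4.41) + 0.611·(-0.65,5.51) = (-0.9106,5.0821)
  v3: (1-0.611)·(-3.58,0.38) + 0.611·(-2.37,-0.41) = (-2.8407,-0.1027)
  v4: (1-0.611)·(-2.88,-2.43) + 0.611·(-3.61,-4.87) = (-3.3260,-3.9208)
  v5: (1-0.611)·(-1.96,-3.04) + 0.611·(-1.51,-5.05) = (-1.6850,-4.2681)
  v6: (1-0.611)·(3.27,-2.74) + 0.611·(5.15,-4.07) = (4.4187,-3.5526)
Shoelace sum Σ(x_i·y_{i+1} − x_{i+1}·y_i):
  i=1: 6.5257·5.0821 − -0.9106·0.0340 = +33.1950 (running +33.1950)
  i=2: -0.9106·-0.1027 − -2.8407·5.0821 = +14.5302 (running +47.7252)
  i=3: -2.8407·-3.9208 − -3.3260·-0.1027 = +10.7963 (running +58.5215)
  i=4: -3.3260·-4.2681 − -1.6850·-3.9208 = +7.5891 (running +66.1106)
  i=5: -1.6850·-3.5526 − 4.4187·-4.2681 = +24.8458 (running +90.9564)
  i=6: 4.4187·0.0340 − 6.5257·-3.5526 = +23.3333 (running +114.2897)
Area = |Σ|/2 = |114.2897|/2 = 57.1448

Area at t=0.611: 57.1448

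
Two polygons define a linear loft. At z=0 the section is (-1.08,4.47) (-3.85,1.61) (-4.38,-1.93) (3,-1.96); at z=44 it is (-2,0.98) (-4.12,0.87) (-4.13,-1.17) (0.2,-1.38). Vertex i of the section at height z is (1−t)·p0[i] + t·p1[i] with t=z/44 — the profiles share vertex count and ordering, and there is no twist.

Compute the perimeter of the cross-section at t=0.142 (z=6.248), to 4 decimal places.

Perimeter at t=0.142: 20.9325

Cross-section at t=0.142: each vertex is (1-t)·p0[i] + t·p1[i].
  v1: (1-0.142)·(-1.08,4.47) + 0.142·(-2,0.98) = (-1.2106,3.9744)
  v2: (1-0.142)·(-3.85,1.61) + 0.142·(-4.12,0.87) = (-3.8883,1.5049)
  v3: (1-0.142)·(-4.38,-1.93) + 0.142·(-4.13,-1.17) = (-4.3445,-1.8221)
  v4: (1-0.142)·(3,-1.96) + 0.142·(0.2,-1.38) = (2.6024,-1.8776)
Perimeter = Σ |v_{i+1} − v_i|:
  edge 1→2: √(-2.6777² + -2.4695²) = 3.6426 (running 3.6426)
  edge 2→3: √(-0.4562² + -3.3270²) = 3.3581 (running 7.0007)
  edge 3→4: √(6.9469² + -0.0556²) = 6.9471 (running 13.9478)
  edge 4→1: √(-3.8130² + 5.8521²) = 6.9847 (running 20.9325)
Perimeter = 20.9325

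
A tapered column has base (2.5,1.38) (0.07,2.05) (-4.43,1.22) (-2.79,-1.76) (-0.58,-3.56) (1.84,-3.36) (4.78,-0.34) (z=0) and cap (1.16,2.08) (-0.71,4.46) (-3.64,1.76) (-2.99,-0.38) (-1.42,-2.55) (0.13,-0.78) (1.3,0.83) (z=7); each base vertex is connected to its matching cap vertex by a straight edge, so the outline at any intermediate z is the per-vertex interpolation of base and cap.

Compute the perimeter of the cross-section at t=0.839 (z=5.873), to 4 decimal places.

Cross-section at t=0.839: each vertex is (1-t)·p0[i] + t·p1[i].
  v1: (1-0.839)·(2.5,1.38) + 0.839·(1.16,2.08) = (1.3757,1.9673)
  v2: (1-0.839)·(0.07,2.05) + 0.839·(-0.71,4.46) = (-0.5844,4.0720)
  v3: (1-0.839)·(-4.43,1.22) + 0.839·(-3.64,1.76) = (-3.7672,1.6731)
  v4: (1-0.839)·(-2.79,-1.76) + 0.839·(-2.99,-0.38) = (-2.9578,-0.6022)
  v5: (1-0.839)·(-0.58,-3.56) + 0.839·(-1.42,-2.55) = (-1.2848,-2.7126)
  v6: (1-0.839)·(1.84,-3.36) + 0.839·(0.13,-0.78) = (0.4053,-1.1954)
  v7: (1-0.839)·(4.78,-0.34) + 0.839·(1.3,0.83) = (1.8603,0.6416)
Perimeter = Σ |v_{i+1} − v_i|:
  edge 1→2: √(-1.9602² + 2.1047²) = 2.8761 (running 2.8761)
  edge 2→3: √(-3.1828² + -2.3989²) = 3.9856 (running 6.8617)
  edge 3→4: √(0.8094² + -2.2752²) = 2.4149 (running 9.2766)
  edge 4→5: √(1.6730² + -2.1104²) = 2.6931 (running 11.9697)
  edge 5→6: √(1.6901² + 1.5172²) = 2.2712 (running 14.2409)
  edge 6→7: √(1.4550² + 1.8370²) = 2.3434 (running 16.5843)
  edge 7→1: √(-0.4845² + 1.3257²) = 1.4114 (running 17.9958)
Perimeter = 17.9958

Perimeter at t=0.839: 17.9958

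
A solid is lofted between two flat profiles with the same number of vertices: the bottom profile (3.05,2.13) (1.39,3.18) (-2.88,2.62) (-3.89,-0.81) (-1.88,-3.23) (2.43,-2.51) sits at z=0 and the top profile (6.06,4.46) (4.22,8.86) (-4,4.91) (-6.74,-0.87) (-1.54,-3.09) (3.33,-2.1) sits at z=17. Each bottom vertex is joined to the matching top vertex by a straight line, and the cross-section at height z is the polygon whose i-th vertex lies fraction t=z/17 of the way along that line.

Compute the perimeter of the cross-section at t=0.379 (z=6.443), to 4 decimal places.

Cross-section at t=0.379: each vertex is (1-t)·p0[i] + t·p1[i].
  v1: (1-0.379)·(3.05,2.13) + 0.379·(6.06,4.46) = (4.1908,3.0131)
  v2: (1-0.379)·(1.39,3.18) + 0.379·(4.22,8.86) = (2.4626,5.3327)
  v3: (1-0.379)·(-2.88,2.62) + 0.379·(-4,4.91) = (-3.3045,3.4879)
  v4: (1-0.379)·(-3.89,-0.81) + 0.379·(-6.74,-0.87) = (-4.9702,-0.8327)
  v5: (1-0.379)·(-1.88,-3.23) + 0.379·(-1.54,-3.09) = (-1.7511,-3.1769)
  v6: (1-0.379)·(2.43,-2.51) + 0.379·(3.33,-2.1) = (2.7711,-2.3546)
Perimeter = Σ |v_{i+1} − v_i|:
  edge 1→2: √(-1.7282² + 2.3197²) = 2.8927 (running 2.8927)
  edge 2→3: √(-5.7670² + -1.8448²) = 6.0549 (running 8.9476)
  edge 3→4: √(-1.6657² + -4.3207²) = 4.6306 (running 13.5782)
  edge 4→5: √(3.2190² + -2.3442²) = 3.9821 (running 17.5603)
  edge 5→6: √(4.5222² + 0.8223²) = 4.5964 (running 22.1567)
  edge 6→1: √(1.4197² + 5.3677²) = 5.5523 (running 27.7090)
Perimeter = 27.7090

Perimeter at t=0.379: 27.7090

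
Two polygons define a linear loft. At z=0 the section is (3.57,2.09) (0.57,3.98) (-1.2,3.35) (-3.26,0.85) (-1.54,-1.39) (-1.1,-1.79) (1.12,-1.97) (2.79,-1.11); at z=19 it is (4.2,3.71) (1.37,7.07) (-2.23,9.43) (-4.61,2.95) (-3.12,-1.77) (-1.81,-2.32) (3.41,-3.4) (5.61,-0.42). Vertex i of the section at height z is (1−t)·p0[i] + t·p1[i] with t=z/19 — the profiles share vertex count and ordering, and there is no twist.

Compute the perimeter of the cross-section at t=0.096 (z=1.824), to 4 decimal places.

Cross-section at t=0.096: each vertex is (1-t)·p0[i] + t·p1[i].
  v1: (1-0.096)·(3.57,2.09) + 0.096·(4.2,3.71) = (3.6305,2.2455)
  v2: (1-0.096)·(0.57,3.98) + 0.096·(1.37,7.07) = (0.6468,4.2766)
  v3: (1-0.096)·(-1.2,3.35) + 0.096·(-2.23,9.43) = (-1.2989,3.9337)
  v4: (1-0.096)·(-3.26,0.85) + 0.096·(-4.61,2.95) = (-3.3896,1.0516)
  v5: (1-0.096)·(-1.54,-1.39) + 0.096·(-3.12,-1.77) = (-1.6917,-1.4265)
  v6: (1-0.096)·(-1.1,-1.79) + 0.096·(-1.81,-2.32) = (-1.1682,-1.8409)
  v7: (1-0.096)·(1.12,-1.97) + 0.096·(3.41,-3.4) = (1.3398,-2.1073)
  v8: (1-0.096)·(2.79,-1.11) + 0.096·(5.61,-0.42) = (3.0607,-1.0438)
Perimeter = Σ |v_{i+1} − v_i|:
  edge 1→2: √(-2.9837² + 2.0311²) = 3.6094 (running 3.6094)
  edge 2→3: √(-1.9457² + -0.3430²) = 1.9757 (running 5.5851)
  edge 3→4: √(-2.0907² + -2.8821²) = 3.5605 (running 9.1456)
  edge 4→5: √(1.6979² + -2.4781²) = 3.0040 (running 12.1496)
  edge 5→6: √(0.5235² + -0.4144²) = 0.6677 (running 12.8173)
  edge 6→7: √(2.5080² + -0.2664²) = 2.5221 (running 15.3394)
  edge 7→8: √(1.7209² + 1.0635²) = 2.0230 (running 17.3624)
  edge 8→1: √(0.5698² + 3.2893²) = 3.3383 (running 20.7006)
Perimeter = 20.7006

Perimeter at t=0.096: 20.7006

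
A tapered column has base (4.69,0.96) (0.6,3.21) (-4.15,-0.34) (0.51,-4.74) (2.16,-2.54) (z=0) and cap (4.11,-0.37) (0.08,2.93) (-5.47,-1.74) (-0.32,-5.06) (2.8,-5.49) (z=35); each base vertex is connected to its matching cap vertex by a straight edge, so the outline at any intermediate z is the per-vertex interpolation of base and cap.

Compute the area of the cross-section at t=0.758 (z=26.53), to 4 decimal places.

Cross-section at t=0.758: each vertex is (1-t)·p0[i] + t·p1[i].
  v1: (1-0.758)·(4.69,0.96) + 0.758·(4.11,-0.37) = (4.2504,-0.0481)
  v2: (1-0.758)·(0.6,3.21) + 0.758·(0.08,2.93) = (0.2058,2.9978)
  v3: (1-0.758)·(-4.15,-0.34) + 0.758·(-5.47,-1.74) = (-5.1506,-1.4012)
  v4: (1-0.758)·(0.51,-4.74) + 0.758·(-0.32,-5.06) = (-0.1191,-4.9826)
  v5: (1-0.758)·(2.16,-2.54) + 0.758·(2.8,-5.49) = (2.6451,-4.7761)
Shoelace sum Σ(x_i·y_{i+1} − x_{i+1}·y_i):
  i=1: 4.2504·2.9978 − 0.2058·-0.0481 = +12.7515 (running +12.7515)
  i=2: 0.2058·-1.4012 − -5.1506·2.9978 = +15.1517 (running +27.9032)
  i=3: -5.1506·-4.9826 − -0.1191·-1.4012 = +25.4960 (running +53.3992)
  i=4: -0.1191·-4.7761 − 2.6451·-4.9826 = +13.7485 (running +67.1477)
  i=5: 2.6451·-0.0481 − 4.2504·-4.7761 = +20.1728 (running +87.3205)
Area = |Σ|/2 = |87.3205|/2 = 43.6603

Area at t=0.758: 43.6603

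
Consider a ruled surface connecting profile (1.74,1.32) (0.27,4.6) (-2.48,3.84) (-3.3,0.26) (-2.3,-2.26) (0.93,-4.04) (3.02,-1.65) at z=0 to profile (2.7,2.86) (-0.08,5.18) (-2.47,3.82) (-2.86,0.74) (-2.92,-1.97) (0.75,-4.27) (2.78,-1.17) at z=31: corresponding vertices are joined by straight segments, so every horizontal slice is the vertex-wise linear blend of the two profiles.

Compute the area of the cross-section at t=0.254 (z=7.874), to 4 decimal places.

Cross-section at t=0.254: each vertex is (1-t)·p0[i] + t·p1[i].
  v1: (1-0.254)·(1.74,1.32) + 0.254·(2.7,2.86) = (1.9838,1.7112)
  v2: (1-0.254)·(0.27,4.6) + 0.254·(-0.08,5.18) = (0.1811,4.7473)
  v3: (1-0.254)·(-2.48,3.84) + 0.254·(-2.47,3.82) = (-2.4775,3.8349)
  v4: (1-0.254)·(-3.3,0.26) + 0.254·(-2.86,0.74) = (-3.1882,0.3819)
  v5: (1-0.254)·(-2.3,-2.26) + 0.254·(-2.92,-1.97) = (-2.4575,-2.1863)
  v6: (1-0.254)·(0.93,-4.04) + 0.254·(0.75,-4.27) = (0.8843,-4.0984)
  v7: (1-0.254)·(3.02,-1.65) + 0.254·(2.78,-1.17) = (2.9590,-1.5281)
Shoelace sum Σ(x_i·y_{i+1} − x_{i+1}·y_i):
  i=1: 1.9838·4.7473 − 0.1811·1.7112 = +9.1080 (running +9.1080)
  i=2: 0.1811·3.8349 − -2.4775·4.7473 = +12.4558 (running +21.5638)
  i=3: -2.4775·0.3819 − -3.1882·3.8349 = +11.2805 (running +32.8443)
  i=4: -3.1882·-2.1863 − -2.4575·0.3819 = +7.9091 (running +40.7534)
  i=5: -2.4575·-4.0984 − 0.8843·-2.1863 = +12.0051 (running +52.7585)
  i=6: 0.8843·-1.5281 − 2.9590·-4.0984 = +10.7761 (running +63.5347)
  i=7: 2.9590·1.7112 − 1.9838·-1.5281 = +8.0949 (running +71.6295)
Area = |Σ|/2 = |71.6295|/2 = 35.8148

Area at t=0.254: 35.8148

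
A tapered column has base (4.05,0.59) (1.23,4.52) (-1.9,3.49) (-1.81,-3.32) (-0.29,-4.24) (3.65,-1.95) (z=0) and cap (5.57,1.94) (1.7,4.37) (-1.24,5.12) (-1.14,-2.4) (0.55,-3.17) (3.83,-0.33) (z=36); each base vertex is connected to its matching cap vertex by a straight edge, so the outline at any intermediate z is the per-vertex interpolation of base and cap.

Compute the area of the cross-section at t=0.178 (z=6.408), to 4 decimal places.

Cross-section at t=0.178: each vertex is (1-t)·p0[i] + t·p1[i].
  v1: (1-0.178)·(4.05,0.59) + 0.178·(5.57,1.94) = (4.3206,0.8303)
  v2: (1-0.178)·(1.23,4.52) + 0.178·(1.7,4.37) = (1.3137,4.4933)
  v3: (1-0.178)·(-1.9,3.49) + 0.178·(-1.24,5.12) = (-1.7825,3.7801)
  v4: (1-0.178)·(-1.81,-3.32) + 0.178·(-1.14,-2.4) = (-1.6907,-3.1562)
  v5: (1-0.178)·(-0.29,-4.24) + 0.178·(0.55,-3.17) = (-0.1405,-4.0495)
  v6: (1-0.178)·(3.65,-1.95) + 0.178·(3.83,-0.33) = (3.6820,-1.6616)
Shoelace sum Σ(x_i·y_{i+1} − x_{i+1}·y_i):
  i=1: 4.3206·4.4933 − 1.3137·0.8303 = +18.3228 (running +18.3228)
  i=2: 1.3137·3.7801 − -1.7825·4.4933 = +12.9752 (running +31.2981)
  i=3: -1.7825·-3.1562 − -1.6907·3.7801 = +12.0173 (running +43.3154)
  i=4: -1.6907·-4.0495 − -0.1405·-3.1562 = +6.4033 (running +49.7187)
  i=5: -0.1405·-1.6616 − 3.6820·-4.0495 = +15.1440 (running +64.8627)
  i=6: 3.6820·0.8303 − 4.3206·-1.6616 = +10.2364 (running +75.0991)
Area = |Σ|/2 = |75.0991|/2 = 37.5495

Area at t=0.178: 37.5495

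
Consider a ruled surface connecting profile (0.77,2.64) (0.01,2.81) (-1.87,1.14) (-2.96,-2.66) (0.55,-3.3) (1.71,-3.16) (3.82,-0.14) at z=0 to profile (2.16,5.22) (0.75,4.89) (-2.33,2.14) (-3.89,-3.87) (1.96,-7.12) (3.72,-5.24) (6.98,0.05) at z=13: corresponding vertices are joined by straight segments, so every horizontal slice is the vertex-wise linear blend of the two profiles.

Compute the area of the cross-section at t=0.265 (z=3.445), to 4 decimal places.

Area at t=0.265: 38.0284

Cross-section at t=0.265: each vertex is (1-t)·p0[i] + t·p1[i].
  v1: (1-0.265)·(0.77,2.64) + 0.265·(2.16,5.22) = (1.1383,3.3237)
  v2: (1-0.265)·(0.01,2.81) + 0.265·(0.75,4.89) = (0.2061,3.3612)
  v3: (1-0.265)·(-1.87,1.14) + 0.265·(-2.33,2.14) = (-1.9919,1.4050)
  v4: (1-0.265)·(-2.96,-2.66) + 0.265·(-3.89,-3.87) = (-3.2064,-2.9807)
  v5: (1-0.265)·(0.55,-3.3) + 0.265·(1.96,-7.12) = (0.9236,-4.3123)
  v6: (1-0.265)·(1.71,-3.16) + 0.265·(3.72,-5.24) = (2.2427,-3.7112)
  v7: (1-0.265)·(3.82,-0.14) + 0.265·(6.98,0.05) = (4.6574,-0.0897)
Shoelace sum Σ(x_i·y_{i+1} − x_{i+1}·y_i):
  i=1: 1.1383·3.3612 − 0.2061·3.3237 = +3.1412 (running +3.1412)
  i=2: 0.2061·1.4050 − -1.9919·3.3612 = +6.9847 (running +10.1260)
  i=3: -1.9919·-2.9807 − -3.2064·1.4050 = +10.4422 (running +20.5682)
  i=4: -3.2064·-4.3123 − 0.9236·-2.9807 = +16.5803 (running +37.1484)
  i=5: 0.9236·-3.7112 − 2.2427·-4.3123 = +6.2431 (running +43.3916)
  i=6: 2.2427·-0.0897 − 4.6574·-3.7112 = +17.0835 (running +60.4750)
  i=7: 4.6574·3.3237 − 1.1383·-0.0897 = +15.5819 (running +76.0569)
Area = |Σ|/2 = |76.0569|/2 = 38.0284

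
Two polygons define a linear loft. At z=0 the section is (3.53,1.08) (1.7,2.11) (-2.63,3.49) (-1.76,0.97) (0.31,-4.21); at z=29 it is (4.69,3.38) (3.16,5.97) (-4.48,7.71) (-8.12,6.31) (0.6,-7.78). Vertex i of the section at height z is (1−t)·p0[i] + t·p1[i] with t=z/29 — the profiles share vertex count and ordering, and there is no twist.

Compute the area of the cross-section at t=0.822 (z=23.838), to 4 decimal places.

Area at t=0.822: 82.1053

Cross-section at t=0.822: each vertex is (1-t)·p0[i] + t·p1[i].
  v1: (1-0.822)·(3.53,1.08) + 0.822·(4.69,3.38) = (4.4835,2.9706)
  v2: (1-0.822)·(1.7,2.11) + 0.822·(3.16,5.97) = (2.9001,5.2829)
  v3: (1-0.822)·(-2.63,3.49) + 0.822·(-4.48,7.71) = (-4.1507,6.9588)
  v4: (1-0.822)·(-1.76,0.97) + 0.822·(-8.12,6.31) = (-6.9879,5.3595)
  v5: (1-0.822)·(0.31,-4.21) + 0.822·(0.6,-7.78) = (0.5484,-7.1445)
Shoelace sum Σ(x_i·y_{i+1} − x_{i+1}·y_i):
  i=1: 4.4835·5.2829 − 2.9001·2.9706 = +15.0710 (running +15.0710)
  i=2: 2.9001·6.9588 − -4.1507·5.2829 = +42.1093 (running +57.1803)
  i=3: -4.1507·5.3595 − -6.9879·6.9588 = +26.3822 (running +83.5625)
  i=4: -6.9879·-7.1445 − 0.5484·5.3595 = +46.9864 (running +130.5489)
  i=5: 0.5484·2.9706 − 4.4835·-7.1445 = +33.6617 (running +164.2106)
Area = |Σ|/2 = |164.2106|/2 = 82.1053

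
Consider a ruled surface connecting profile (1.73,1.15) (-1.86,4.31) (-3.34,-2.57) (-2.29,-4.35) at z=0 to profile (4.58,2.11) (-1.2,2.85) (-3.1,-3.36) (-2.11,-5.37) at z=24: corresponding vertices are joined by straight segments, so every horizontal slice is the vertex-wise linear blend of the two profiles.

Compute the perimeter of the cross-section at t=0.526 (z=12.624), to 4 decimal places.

Perimeter at t=0.526: 22.5037

Cross-section at t=0.526: each vertex is (1-t)·p0[i] + t·p1[i].
  v1: (1-0.526)·(1.73,1.15) + 0.526·(4.58,2.11) = (3.2291,1.6550)
  v2: (1-0.526)·(-1.86,4.31) + 0.526·(-1.2,2.85) = (-1.5128,3.5420)
  v3: (1-0.526)·(-3.34,-2.57) + 0.526·(-3.1,-3.36) = (-3.2138,-2.9855)
  v4: (1-0.526)·(-2.29,-4.35) + 0.526·(-2.11,-5.37) = (-2.1953,-4.8865)
Perimeter = Σ |v_{i+1} − v_i|:
  edge 1→2: √(-4.7419² + 1.8871²) = 5.1036 (running 5.1036)
  edge 2→3: √(-1.7009² + -6.5276²) = 6.7455 (running 11.8492)
  edge 3→4: √(1.0184² + -1.9010²) = 2.1566 (running 14.0058)
  edge 4→1: √(5.4244² + 6.5415²) = 8.4980 (running 22.5037)
Perimeter = 22.5037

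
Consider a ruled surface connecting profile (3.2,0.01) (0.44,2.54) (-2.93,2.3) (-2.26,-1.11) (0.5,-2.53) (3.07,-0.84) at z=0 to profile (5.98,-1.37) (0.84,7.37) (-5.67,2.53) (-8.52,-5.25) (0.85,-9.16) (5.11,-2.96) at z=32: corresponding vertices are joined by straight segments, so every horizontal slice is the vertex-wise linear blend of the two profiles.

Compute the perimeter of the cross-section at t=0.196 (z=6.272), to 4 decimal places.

Perimeter at t=0.196: 22.7499

Cross-section at t=0.196: each vertex is (1-t)·p0[i] + t·p1[i].
  v1: (1-0.196)·(3.2,0.01) + 0.196·(5.98,-1.37) = (3.7449,-0.2605)
  v2: (1-0.196)·(0.44,2.54) + 0.196·(0.84,7.37) = (0.5184,3.4867)
  v3: (1-0.196)·(-2.93,2.3) + 0.196·(-5.67,2.53) = (-3.4670,2.3451)
  v4: (1-0.196)·(-2.26,-1.11) + 0.196·(-8.52,-5.25) = (-3.4870,-1.9214)
  v5: (1-0.196)·(0.5,-2.53) + 0.196·(0.85,-9.16) = (0.5686,-3.8295)
  v6: (1-0.196)·(3.07,-0.84) + 0.196·(5.11,-2.96) = (3.4698,-1.2555)
Perimeter = Σ |v_{i+1} − v_i|:
  edge 1→2: √(-3.2265² + 3.7472²) = 4.9448 (running 4.9448)
  edge 2→3: √(-3.9854² + -1.1416²) = 4.1457 (running 9.0906)
  edge 3→4: √(-0.0199² + -4.2665²) = 4.2666 (running 13.3571)
  edge 4→5: √(4.0556² + -1.9080²) = 4.4820 (running 17.8391)
  edge 5→6: √(2.9012² + 2.5740²) = 3.8785 (running 21.7176)
  edge 6→1: √(0.2750² + 0.9950²) = 1.0324 (running 22.7499)
Perimeter = 22.7499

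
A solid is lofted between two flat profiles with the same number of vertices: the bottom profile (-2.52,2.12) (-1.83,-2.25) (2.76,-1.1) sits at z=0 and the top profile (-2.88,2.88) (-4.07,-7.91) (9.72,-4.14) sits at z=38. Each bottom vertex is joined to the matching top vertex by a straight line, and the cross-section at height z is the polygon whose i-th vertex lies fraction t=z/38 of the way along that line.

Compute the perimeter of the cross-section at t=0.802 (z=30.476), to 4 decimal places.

Cross-section at t=0.802: each vertex is (1-t)·p0[i] + t·p1[i].
  v1: (1-0.802)·(-2.52,2.12) + 0.802·(-2.88,2.88) = (-2.8087,2.7295)
  v2: (1-0.802)·(-1.83,-2.25) + 0.802·(-4.07,-7.91) = (-3.6265,-6.7893)
  v3: (1-0.802)·(2.76,-1.1) + 0.802·(9.72,-4.14) = (8.3419,-3.5381)
Perimeter = Σ |v_{i+1} − v_i|:
  edge 1→2: √(-0.8178² + -9.5188²) = 9.5539 (running 9.5539)
  edge 2→3: √(11.9684² + 3.2512²) = 12.4021 (running 21.9560)
  edge 3→1: √(-11.1506² + 6.2676²) = 12.7914 (running 34.7474)
Perimeter = 34.7474

Perimeter at t=0.802: 34.7474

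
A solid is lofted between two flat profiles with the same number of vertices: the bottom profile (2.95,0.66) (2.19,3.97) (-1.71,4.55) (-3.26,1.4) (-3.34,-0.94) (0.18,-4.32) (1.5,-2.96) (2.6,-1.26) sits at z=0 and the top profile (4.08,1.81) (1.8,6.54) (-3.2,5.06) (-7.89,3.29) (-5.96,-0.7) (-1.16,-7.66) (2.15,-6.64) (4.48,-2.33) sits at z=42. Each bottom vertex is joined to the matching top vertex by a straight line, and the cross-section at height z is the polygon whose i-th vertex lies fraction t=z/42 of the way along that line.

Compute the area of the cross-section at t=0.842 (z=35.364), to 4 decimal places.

Cross-section at t=0.842: each vertex is (1-t)·p0[i] + t·p1[i].
  v1: (1-0.842)·(2.95,0.66) + 0.842·(4.08,1.81) = (3.9015,1.6283)
  v2: (1-0.842)·(2.19,3.97) + 0.842·(1.8,6.54) = (1.8616,6.1339)
  v3: (1-0.842)·(-1.71,4.55) + 0.842·(-3.2,5.06) = (-2.9646,4.9794)
  v4: (1-0.842)·(-3.26,1.4) + 0.842·(-7.89,3.29) = (-7.1585,2.9914)
  v5: (1-0.842)·(-3.34,-0.94) + 0.842·(-5.96,-0.7) = (-5.5460,-0.7379)
  v6: (1-0.842)·(0.18,-4.32) + 0.842·(-1.16,-7.66) = (-0.9483,-7.1323)
  v7: (1-0.842)·(1.5,-2.96) + 0.842·(2.15,-6.64) = (2.0473,-6.0586)
  v8: (1-0.842)·(2.6,-1.26) + 0.842·(4.48,-2.33) = (4.1830,-2.1609)
Shoelace sum Σ(x_i·y_{i+1} − x_{i+1}·y_i):
  i=1: 3.9015·6.1339 − 1.8616·1.6283 = +20.9000 (running +20.9000)
  i=2: 1.8616·4.9794 − -2.9646·6.1339 = +27.4543 (running +48.3544)
  i=3: -2.9646·2.9914 − -7.1585·4.9794 = +26.7768 (running +75.1312)
  i=4: -7.1585·-0.7379 − -5.5460·2.9914 = +21.8727 (running +97.0039)
  i=5: -5.5460·-7.1323 − -0.9483·-0.7379 = +38.8562 (running +135.8600)
  i=6: -0.9483·-6.0586 − 2.0473·-7.1323 = +20.3471 (running +156.2072)
  i=7: 2.0473·-2.1609 − 4.1830·-6.0586 = +20.9186 (running +177.1258)
  i=8: 4.1830·1.6283 − 3.9015·-2.1609 = +15.2419 (running +192.3677)
Area = |Σ|/2 = |192.3677|/2 = 96.1839

Area at t=0.842: 96.1839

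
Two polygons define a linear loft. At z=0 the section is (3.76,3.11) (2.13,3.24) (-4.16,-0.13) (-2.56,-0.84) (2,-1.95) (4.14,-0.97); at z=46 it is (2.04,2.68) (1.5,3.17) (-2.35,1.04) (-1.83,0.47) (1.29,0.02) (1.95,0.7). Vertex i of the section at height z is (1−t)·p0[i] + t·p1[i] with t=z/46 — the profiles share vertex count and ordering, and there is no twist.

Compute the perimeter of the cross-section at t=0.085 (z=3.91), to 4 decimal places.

Perimeter at t=0.085: 20.8172

Cross-section at t=0.085: each vertex is (1-t)·p0[i] + t·p1[i].
  v1: (1-0.085)·(3.76,3.11) + 0.085·(2.04,2.68) = (3.6138,3.0735)
  v2: (1-0.085)·(2.13,3.24) + 0.085·(1.5,3.17) = (2.0764,3.2341)
  v3: (1-0.085)·(-4.16,-0.13) + 0.085·(-2.35,1.04) = (-4.0062,-0.0306)
  v4: (1-0.085)·(-2.56,-0.84) + 0.085·(-1.83,0.47) = (-2.4979,-0.7286)
  v5: (1-0.085)·(2,-1.95) + 0.085·(1.29,0.02) = (1.9397,-1.7826)
  v6: (1-0.085)·(4.14,-0.97) + 0.085·(1.95,0.7) = (3.9539,-0.8281)
Perimeter = Σ |v_{i+1} − v_i|:
  edge 1→2: √(-1.5373² + 0.1606²) = 1.5457 (running 1.5457)
  edge 2→3: √(-6.0826² + -3.2646²) = 6.9033 (running 8.4490)
  edge 3→4: √(1.5082² + -0.6981²) = 1.6619 (running 10.1110)
  edge 4→5: √(4.4376² + -1.0539²) = 4.5610 (running 14.6720)
  edge 5→6: √(2.0142² + 0.9545²) = 2.2289 (running 16.9009)
  edge 6→1: √(-0.3401² + 3.9015²) = 3.9163 (running 20.8172)
Perimeter = 20.8172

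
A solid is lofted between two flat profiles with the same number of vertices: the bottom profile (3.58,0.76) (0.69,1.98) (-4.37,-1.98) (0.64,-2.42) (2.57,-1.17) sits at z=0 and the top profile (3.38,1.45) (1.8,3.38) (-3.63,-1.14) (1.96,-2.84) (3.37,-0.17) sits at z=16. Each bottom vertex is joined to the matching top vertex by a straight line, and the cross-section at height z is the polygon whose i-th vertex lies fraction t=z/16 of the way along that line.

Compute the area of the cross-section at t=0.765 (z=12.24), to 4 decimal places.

Cross-section at t=0.765: each vertex is (1-t)·p0[i] + t·p1[i].
  v1: (1-0.765)·(3.58,0.76) + 0.765·(3.38,1.45) = (3.4270,1.2879)
  v2: (1-0.765)·(0.69,1.98) + 0.765·(1.8,3.38) = (1.5392,3.0510)
  v3: (1-0.765)·(-4.37,-1.98) + 0.765·(-3.63,-1.14) = (-3.8039,-1.3374)
  v4: (1-0.765)·(0.64,-2.42) + 0.765·(1.96,-2.84) = (1.6498,-2.7413)
  v5: (1-0.765)·(2.57,-1.17) + 0.765·(3.37,-0.17) = (3.1820,-0.4050)
Shoelace sum Σ(x_i·y_{i+1} − x_{i+1}·y_i):
  i=1: 3.4270·3.0510 − 1.5392·1.2879 = +8.4736 (running +8.4736)
  i=2: 1.5392·-1.3374 − -3.8039·3.0510 = +9.5472 (running +18.0208)
  i=3: -3.8039·-2.7413 − 1.6498·-1.3374 = +12.6341 (running +30.6549)
  i=4: 1.6498·-0.4050 − 3.1820·-2.7413 = +8.0546 (running +38.7095)
  i=5: 3.1820·1.2879 − 3.4270·-0.4050 = +5.4859 (running +44.1954)
Area = |Σ|/2 = |44.1954|/2 = 22.0977

Area at t=0.765: 22.0977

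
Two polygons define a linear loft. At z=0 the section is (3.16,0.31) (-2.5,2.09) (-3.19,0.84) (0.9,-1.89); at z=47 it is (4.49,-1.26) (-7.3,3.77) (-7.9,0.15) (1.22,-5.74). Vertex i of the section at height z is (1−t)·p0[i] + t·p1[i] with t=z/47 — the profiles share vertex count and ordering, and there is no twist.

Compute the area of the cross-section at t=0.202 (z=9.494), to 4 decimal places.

Cross-section at t=0.202: each vertex is (1-t)·p0[i] + t·p1[i].
  v1: (1-0.202)·(3.16,0.31) + 0.202·(4.49,-1.26) = (3.4287,-0.0071)
  v2: (1-0.202)·(-2.5,2.09) + 0.202·(-7.3,3.77) = (-3.4696,2.4294)
  v3: (1-0.202)·(-3.19,0.84) + 0.202·(-7.9,0.15) = (-4.1414,0.7006)
  v4: (1-0.202)·(0.9,-1.89) + 0.202·(1.22,-5.74) = (0.9646,-2.6677)
Shoelace sum Σ(x_i·y_{i+1} − x_{i+1}·y_i):
  i=1: 3.4287·2.4294 − -3.4696·-0.0071 = +8.3047 (running +8.3047)
  i=2: -3.4696·0.7006 − -4.1414·2.4294 = +7.6301 (running +15.9348)
  i=3: -4.1414·-2.6677 − 0.9646·0.7006 = +10.3722 (running +26.3070)
  i=4: 0.9646·-0.0071 − 3.4287·-2.6677 = +9.1397 (running +35.4468)
Area = |Σ|/2 = |35.4468|/2 = 17.7234

Area at t=0.202: 17.7234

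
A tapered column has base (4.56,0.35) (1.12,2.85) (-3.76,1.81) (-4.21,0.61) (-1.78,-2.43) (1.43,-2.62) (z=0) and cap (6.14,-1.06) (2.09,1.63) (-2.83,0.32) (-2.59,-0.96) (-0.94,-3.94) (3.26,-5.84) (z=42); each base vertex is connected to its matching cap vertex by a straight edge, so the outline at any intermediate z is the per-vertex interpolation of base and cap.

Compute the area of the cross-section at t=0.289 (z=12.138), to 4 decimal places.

Area at t=0.289: 33.8068

Cross-section at t=0.289: each vertex is (1-t)·p0[i] + t·p1[i].
  v1: (1-0.289)·(4.56,0.35) + 0.289·(6.14,-1.06) = (5.0166,-0.0575)
  v2: (1-0.289)·(1.12,2.85) + 0.289·(2.09,1.63) = (1.4003,2.4974)
  v3: (1-0.289)·(-3.76,1.81) + 0.289·(-2.83,0.32) = (-3.4912,1.3794)
  v4: (1-0.289)·(-4.21,0.61) + 0.289·(-2.59,-0.96) = (-3.7418,0.1563)
  v5: (1-0.289)·(-1.78,-2.43) + 0.289·(-0.94,-3.94) = (-1.5372,-2.8664)
  v6: (1-0.289)·(1.43,-2.62) + 0.289·(3.26,-5.84) = (1.9589,-3.5506)
Shoelace sum Σ(x_i·y_{i+1} − x_{i+1}·y_i):
  i=1: 5.0166·2.4974 − 1.4003·-0.0575 = +12.6091 (running +12.6091)
  i=2: 1.4003·1.3794 − -3.4912·2.4974 = +10.6507 (running +23.2598)
  i=3: -3.4912·0.1563 − -3.7418·1.3794 = +4.6159 (running +27.8756)
  i=4: -3.7418·-2.8664 − -1.5372·0.1563 = +10.9657 (running +38.8414)
  i=5: -1.5372·-3.5506 − 1.9589·-2.8664 = +11.0730 (running +49.9144)
  i=6: 1.9589·-0.0575 − 5.0166·-3.5506 = +17.6993 (running +67.6136)
Area = |Σ|/2 = |67.6136|/2 = 33.8068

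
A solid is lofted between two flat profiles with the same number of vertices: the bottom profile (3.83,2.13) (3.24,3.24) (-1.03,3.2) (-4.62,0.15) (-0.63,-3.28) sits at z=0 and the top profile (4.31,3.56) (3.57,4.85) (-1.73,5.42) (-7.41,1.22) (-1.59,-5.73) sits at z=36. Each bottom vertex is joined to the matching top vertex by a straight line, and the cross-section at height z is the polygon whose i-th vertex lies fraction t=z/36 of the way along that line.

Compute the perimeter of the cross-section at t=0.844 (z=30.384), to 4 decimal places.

Perimeter at t=0.844: 32.1444

Cross-section at t=0.844: each vertex is (1-t)·p0[i] + t·p1[i].
  v1: (1-0.844)·(3.83,2.13) + 0.844·(4.31,3.56) = (4.2351,3.3369)
  v2: (1-0.844)·(3.24,3.24) + 0.844·(3.57,4.85) = (3.5185,4.5988)
  v3: (1-0.844)·(-1.03,3.2) + 0.844·(-1.73,5.42) = (-1.6208,5.0737)
  v4: (1-0.844)·(-4.62,0.15) + 0.844·(-7.41,1.22) = (-6.9748,1.0531)
  v5: (1-0.844)·(-0.63,-3.28) + 0.844·(-1.59,-5.73) = (-1.4402,-5.3478)
Perimeter = Σ |v_{i+1} − v_i|:
  edge 1→2: √(-0.7166² + 1.2619²) = 1.4512 (running 1.4512)
  edge 2→3: √(-5.1393² + 0.4748²) = 5.1612 (running 6.6124)
  edge 3→4: √(-5.3540² + -4.0206²) = 6.6955 (running 13.3079)
  edge 4→5: √(5.5345² + -6.4009²) = 8.4618 (running 21.7697)
  edge 5→1: √(5.6754² + 8.6847²) = 10.3747 (running 32.1444)
Perimeter = 32.1444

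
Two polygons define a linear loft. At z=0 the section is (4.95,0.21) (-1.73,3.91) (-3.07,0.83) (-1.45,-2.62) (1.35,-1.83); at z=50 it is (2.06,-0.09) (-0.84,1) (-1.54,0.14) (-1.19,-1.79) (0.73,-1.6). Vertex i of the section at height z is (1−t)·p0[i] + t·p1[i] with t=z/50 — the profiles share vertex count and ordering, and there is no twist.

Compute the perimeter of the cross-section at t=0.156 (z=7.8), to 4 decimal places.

Cross-section at t=0.156: each vertex is (1-t)·p0[i] + t·p1[i].
  v1: (1-0.156)·(4.95,0.21) + 0.156·(2.06,-0.09) = (4.4992,0.1632)
  v2: (1-0.156)·(-1.73,3.91) + 0.156·(-0.84,1) = (-1.5912,3.4560)
  v3: (1-0.156)·(-3.07,0.83) + 0.156·(-1.54,0.14) = (-2.8313,0.7224)
  v4: (1-0.156)·(-1.45,-2.62) + 0.156·(-1.19,-1.79) = (-1.4094,-2.4905)
  v5: (1-0.156)·(1.35,-1.83) + 0.156·(0.73,-1.6) = (1.2533,-1.7941)
Perimeter = Σ |v_{i+1} − v_i|:
  edge 1→2: √(-6.0903² + 3.2928²) = 6.9235 (running 6.9235)
  edge 2→3: √(-1.2402² + -2.7337²) = 3.0018 (running 9.9253)
  edge 3→4: √(1.4219² + -3.2129²) = 3.5135 (running 13.4388)
  edge 4→5: √(2.6627² + 0.6964²) = 2.7523 (running 16.1911)
  edge 5→1: √(3.2459² + 1.9573²) = 3.7904 (running 19.9814)
Perimeter = 19.9814

Perimeter at t=0.156: 19.9814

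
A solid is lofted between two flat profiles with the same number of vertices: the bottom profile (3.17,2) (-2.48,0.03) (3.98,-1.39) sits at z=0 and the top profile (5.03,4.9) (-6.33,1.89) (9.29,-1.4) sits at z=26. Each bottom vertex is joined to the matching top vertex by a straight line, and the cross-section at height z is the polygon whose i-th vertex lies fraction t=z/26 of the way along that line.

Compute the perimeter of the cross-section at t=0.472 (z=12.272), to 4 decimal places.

Perimeter at t=0.472: 25.0784

Cross-section at t=0.472: each vertex is (1-t)·p0[i] + t·p1[i].
  v1: (1-0.472)·(3.17,2) + 0.472·(5.03,4.9) = (4.0479,3.3688)
  v2: (1-0.472)·(-2.48,0.03) + 0.472·(-6.33,1.89) = (-4.2972,0.9079)
  v3: (1-0.472)·(3.98,-1.39) + 0.472·(9.29,-1.4) = (6.4863,-1.3947)
Perimeter = Σ |v_{i+1} − v_i|:
  edge 1→2: √(-8.3451² + -2.4609²) = 8.7004 (running 8.7004)
  edge 2→3: √(10.7835² + -2.3026²) = 11.0266 (running 19.7270)
  edge 3→1: √(-2.4384² + 4.7635²) = 5.3513 (running 25.0784)
Perimeter = 25.0784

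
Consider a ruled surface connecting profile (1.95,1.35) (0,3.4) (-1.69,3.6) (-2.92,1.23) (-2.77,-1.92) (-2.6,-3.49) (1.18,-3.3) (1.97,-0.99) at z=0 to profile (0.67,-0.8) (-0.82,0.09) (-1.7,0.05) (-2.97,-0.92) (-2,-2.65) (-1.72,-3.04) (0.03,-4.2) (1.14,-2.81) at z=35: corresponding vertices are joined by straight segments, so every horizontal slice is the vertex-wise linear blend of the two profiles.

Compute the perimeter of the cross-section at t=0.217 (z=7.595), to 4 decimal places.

Cross-section at t=0.217: each vertex is (1-t)·p0[i] + t·p1[i].
  v1: (1-0.217)·(1.95,1.35) + 0.217·(0.67,-0.8) = (1.6722,0.8835)
  v2: (1-0.217)·(0,3.4) + 0.217·(-0.82,0.09) = (-0.1779,2.6817)
  v3: (1-0.217)·(-1.69,3.6) + 0.217·(-1.7,0.05) = (-1.6922,2.8296)
  v4: (1-0.217)·(-2.92,1.23) + 0.217·(-2.97,-0.92) = (-2.9309,0.7634)
  v5: (1-0.217)·(-2.77,-1.92) + 0.217·(-2,-2.65) = (-2.6029,-2.0784)
  v6: (1-0.217)·(-2.6,-3.49) + 0.217·(-1.72,-3.04) = (-2.4090,-3.3924)
  v7: (1-0.217)·(1.18,-3.3) + 0.217·(0.03,-4.2) = (0.9304,-3.4953)
  v8: (1-0.217)·(1.97,-0.99) + 0.217·(1.14,-2.81) = (1.7899,-1.3849)
Perimeter = Σ |v_{i+1} − v_i|:
  edge 1→2: √(-1.8502² + 1.7983²) = 2.5801 (running 2.5801)
  edge 2→3: √(-1.5142² + 0.1479²) = 1.5214 (running 4.1015)
  edge 3→4: √(-1.2387² + -2.0662²) = 2.4090 (running 6.5106)
  edge 4→5: √(0.3279² + -2.8419²) = 2.8607 (running 9.3713)
  edge 5→6: √(0.1939² + -1.3139²) = 1.3282 (running 10.6995)
  edge 6→7: √(3.3395² + -0.1029²) = 3.3411 (running 14.0406)
  edge 7→8: √(0.8594² + 2.1104²) = 2.2787 (running 16.3192)
  edge 8→1: √(-0.1177² + 2.2684²) = 2.2714 (running 18.5906)
Perimeter = 18.5906

Perimeter at t=0.217: 18.5906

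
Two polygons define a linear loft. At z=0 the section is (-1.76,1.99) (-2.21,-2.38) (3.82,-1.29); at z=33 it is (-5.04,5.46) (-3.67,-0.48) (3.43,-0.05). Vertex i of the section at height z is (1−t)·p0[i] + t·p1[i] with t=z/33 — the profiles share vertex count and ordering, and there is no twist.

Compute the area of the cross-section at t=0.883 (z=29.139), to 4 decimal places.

Cross-section at t=0.883: each vertex is (1-t)·p0[i] + t·p1[i].
  v1: (1-0.883)·(-1.76,1.99) + 0.883·(-5.04,5.46) = (-4.6562,5.0540)
  v2: (1-0.883)·(-2.21,-2.38) + 0.883·(-3.67,-0.48) = (-3.4992,-0.7023)
  v3: (1-0.883)·(3.82,-1.29) + 0.883·(3.43,-0.05) = (3.4756,-0.1951)
Shoelace sum Σ(x_i·y_{i+1} − x_{i+1}·y_i):
  i=1: -4.6562·-0.7023 − -3.4992·5.0540 = +20.9550 (running +20.9550)
  i=2: -3.4992·-0.1951 − 3.4756·-0.7023 = +3.1236 (running +24.0785)
  i=3: 3.4756·5.0540 − -4.6562·-0.1951 = +16.6575 (running +40.7361)
Area = |Σ|/2 = |40.7361|/2 = 20.3680

Area at t=0.883: 20.3680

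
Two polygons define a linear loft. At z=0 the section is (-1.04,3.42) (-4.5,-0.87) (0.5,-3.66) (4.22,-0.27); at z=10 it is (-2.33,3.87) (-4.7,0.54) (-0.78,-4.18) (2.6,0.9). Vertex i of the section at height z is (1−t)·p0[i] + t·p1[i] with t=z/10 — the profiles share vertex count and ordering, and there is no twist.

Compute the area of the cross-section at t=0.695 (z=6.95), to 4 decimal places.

Area at t=0.695: 30.3169

Cross-section at t=0.695: each vertex is (1-t)·p0[i] + t·p1[i].
  v1: (1-0.695)·(-1.04,3.42) + 0.695·(-2.33,3.87) = (-1.9365,3.7328)
  v2: (1-0.695)·(-4.5,-0.87) + 0.695·(-4.7,0.54) = (-4.6390,0.1099)
  v3: (1-0.695)·(0.5,-3.66) + 0.695·(-0.78,-4.18) = (-0.3896,-4.0214)
  v4: (1-0.695)·(4.22,-0.27) + 0.695·(2.6,0.9) = (3.0941,0.5431)
Shoelace sum Σ(x_i·y_{i+1} − x_{i+1}·y_i):
  i=1: -1.9365·0.1099 − -4.6390·3.7328 = +17.1033 (running +17.1033)
  i=2: -4.6390·-4.0214 − -0.3896·0.1099 = +18.6981 (running +35.8014)
  i=3: -0.3896·0.5431 − 3.0941·-4.0214 = +12.2310 (running +48.0324)
  i=4: 3.0941·3.7328 − -1.9365·0.5431 = +12.6013 (running +60.6338)
Area = |Σ|/2 = |60.6338|/2 = 30.3169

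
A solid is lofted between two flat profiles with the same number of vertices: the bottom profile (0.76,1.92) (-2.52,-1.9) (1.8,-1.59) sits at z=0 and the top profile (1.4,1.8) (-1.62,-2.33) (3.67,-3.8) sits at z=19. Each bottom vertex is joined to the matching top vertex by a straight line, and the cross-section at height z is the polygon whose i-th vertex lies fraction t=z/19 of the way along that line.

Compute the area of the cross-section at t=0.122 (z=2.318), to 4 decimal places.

Cross-section at t=0.122: each vertex is (1-t)·p0[i] + t·p1[i].
  v1: (1-0.122)·(0.76,1.92) + 0.122·(1.4,1.8) = (0.8381,1.9054)
  v2: (1-0.122)·(-2.52,-1.9) + 0.122·(-1.62,-2.33) = (-2.4102,-1.9525)
  v3: (1-0.122)·(1.8,-1.59) + 0.122·(3.67,-3.8) = (2.0281,-1.8596)
Shoelace sum Σ(x_i·y_{i+1} − x_{i+1}·y_i):
  i=1: 0.8381·-1.9525 − -2.4102·1.9054 = +2.9560 (running +2.9560)
  i=2: -2.4102·-1.8596 − 2.0281·-1.9525 = +8.4419 (running +11.3979)
  i=3: 2.0281·1.9054 − 0.8381·-1.8596 = +5.4228 (running +16.8207)
Area = |Σ|/2 = |16.8207|/2 = 8.4104

Area at t=0.122: 8.4104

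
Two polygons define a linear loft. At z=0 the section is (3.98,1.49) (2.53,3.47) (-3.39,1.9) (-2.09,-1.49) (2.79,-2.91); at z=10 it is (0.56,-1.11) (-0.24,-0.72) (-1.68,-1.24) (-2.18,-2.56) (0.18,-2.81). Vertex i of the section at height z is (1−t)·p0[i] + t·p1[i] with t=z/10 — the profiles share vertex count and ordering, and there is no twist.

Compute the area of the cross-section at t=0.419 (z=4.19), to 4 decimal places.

Area at t=0.419: 16.5012

Cross-section at t=0.419: each vertex is (1-t)·p0[i] + t·p1[i].
  v1: (1-0.419)·(3.98,1.49) + 0.419·(0.56,-1.11) = (2.5470,0.4006)
  v2: (1-0.419)·(2.53,3.47) + 0.419·(-0.24,-0.72) = (1.3694,1.7144)
  v3: (1-0.419)·(-3.39,1.9) + 0.419·(-1.68,-1.24) = (-2.6735,0.5843)
  v4: (1-0.419)·(-2.09,-1.49) + 0.419·(-2.18,-2.56) = (-2.1277,-1.9383)
  v5: (1-0.419)·(2.79,-2.91) + 0.419·(0.18,-2.81) = (1.6964,-2.8681)
Shoelace sum Σ(x_i·y_{i+1} − x_{i+1}·y_i):
  i=1: 2.5470·1.7144 − 1.3694·0.4006 = +3.8180 (running +3.8180)
  i=2: 1.3694·0.5843 − -2.6735·1.7144 = +5.3836 (running +9.2016)
  i=3: -2.6735·-1.9383 − -2.1277·0.5843 = +6.4255 (running +15.6271)
  i=4: -2.1277·-2.8681 − 1.6964·-1.9383 = +9.3907 (running +25.0178)
  i=5: 1.6964·0.4006 − 2.5470·-2.8681 = +7.9847 (running +33.0025)
Area = |Σ|/2 = |33.0025|/2 = 16.5012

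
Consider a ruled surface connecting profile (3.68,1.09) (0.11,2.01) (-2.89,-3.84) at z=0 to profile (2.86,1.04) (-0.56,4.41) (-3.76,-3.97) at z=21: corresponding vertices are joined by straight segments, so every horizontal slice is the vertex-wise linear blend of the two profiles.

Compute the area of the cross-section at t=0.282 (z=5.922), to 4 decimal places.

Area at t=0.282: 14.0387

Cross-section at t=0.282: each vertex is (1-t)·p0[i] + t·p1[i].
  v1: (1-0.282)·(3.68,1.09) + 0.282·(2.86,1.04) = (3.4488,1.0759)
  v2: (1-0.282)·(0.11,2.01) + 0.282·(-0.56,4.41) = (-0.0789,2.6868)
  v3: (1-0.282)·(-2.89,-3.84) + 0.282·(-3.76,-3.97) = (-3.1353,-3.8767)
Shoelace sum Σ(x_i·y_{i+1} − x_{i+1}·y_i):
  i=1: 3.4488·2.6868 − -0.0789·1.0759 = +9.3511 (running +9.3511)
  i=2: -0.0789·-3.8767 − -3.1353·2.6868 = +8.7301 (running +18.0811)
  i=3: -3.1353·1.0759 − 3.4488·-3.8767 = +9.9964 (running +28.0775)
Area = |Σ|/2 = |28.0775|/2 = 14.0387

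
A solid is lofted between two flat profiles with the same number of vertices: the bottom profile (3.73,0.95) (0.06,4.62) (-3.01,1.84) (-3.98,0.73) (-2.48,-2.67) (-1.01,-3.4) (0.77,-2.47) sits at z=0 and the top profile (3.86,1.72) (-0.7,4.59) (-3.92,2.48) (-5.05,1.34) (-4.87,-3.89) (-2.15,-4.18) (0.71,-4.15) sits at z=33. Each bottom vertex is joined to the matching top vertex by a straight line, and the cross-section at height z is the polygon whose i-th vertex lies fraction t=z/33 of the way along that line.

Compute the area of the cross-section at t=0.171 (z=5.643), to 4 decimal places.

Cross-section at t=0.171: each vertex is (1-t)·p0[i] + t·p1[i].
  v1: (1-0.171)·(3.73,0.95) + 0.171·(3.86,1.72) = (3.7522,1.0817)
  v2: (1-0.171)·(0.06,4.62) + 0.171·(-0.7,4.59) = (-0.0700,4.6149)
  v3: (1-0.171)·(-3.01,1.84) + 0.171·(-3.92,2.48) = (-3.1656,1.9494)
  v4: (1-0.171)·(-3.98,0.73) + 0.171·(-5.05,1.34) = (-4.1630,0.8343)
  v5: (1-0.171)·(-2.48,-2.67) + 0.171·(-4.87,-3.89) = (-2.8887,-2.8786)
  v6: (1-0.171)·(-1.01,-3.4) + 0.171·(-2.15,-4.18) = (-1.2049,-3.5334)
  v7: (1-0.171)·(0.77,-2.47) + 0.171·(0.71,-4.15) = (0.7597,-2.7573)
Shoelace sum Σ(x_i·y_{i+1} − x_{i+1}·y_i):
  i=1: 3.7522·4.6149 − -0.0700·1.0817 = +17.3917 (running +17.3917)
  i=2: -0.0700·1.9494 − -3.1656·4.6149 = +14.4725 (running +31.8642)
  i=3: -3.1656·0.8343 − -4.1630·1.9494 = +5.4744 (running +37.3386)
  i=4: -4.1630·-2.8786 − -2.8887·0.8343 = +14.3937 (running +51.7323)
  i=5: -2.8887·-3.5334 − -1.2049·-2.8786 = +6.7383 (running +58.4705)
  i=6: -1.2049·-2.7573 − 0.7597·-3.5334 = +6.0068 (running +64.4773)
  i=7: 0.7597·1.0817 − 3.7522·-2.7573 = +11.1677 (running +75.6451)
Area = |Σ|/2 = |75.6451|/2 = 37.8225

Area at t=0.171: 37.8225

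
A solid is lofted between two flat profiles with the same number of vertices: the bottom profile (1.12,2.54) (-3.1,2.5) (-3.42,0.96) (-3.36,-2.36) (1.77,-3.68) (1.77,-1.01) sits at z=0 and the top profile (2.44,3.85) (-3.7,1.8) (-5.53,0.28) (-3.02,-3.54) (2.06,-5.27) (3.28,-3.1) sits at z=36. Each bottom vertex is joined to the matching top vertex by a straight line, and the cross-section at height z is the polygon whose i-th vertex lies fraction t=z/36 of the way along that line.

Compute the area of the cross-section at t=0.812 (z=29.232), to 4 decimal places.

Area at t=0.812: 46.0425

Cross-section at t=0.812: each vertex is (1-t)·p0[i] + t·p1[i].
  v1: (1-0.812)·(1.12,2.54) + 0.812·(2.44,3.85) = (2.1918,3.6037)
  v2: (1-0.812)·(-3.1,2.5) + 0.812·(-3.7,1.8) = (-3.5872,1.9316)
  v3: (1-0.812)·(-3.42,0.96) + 0.812·(-5.53,0.28) = (-5.1333,0.4078)
  v4: (1-0.812)·(-3.36,-2.36) + 0.812·(-3.02,-3.54) = (-3.0839,-3.3182)
  v5: (1-0.812)·(1.77,-3.68) + 0.812·(2.06,-5.27) = (2.0055,-4.9711)
  v6: (1-0.812)·(1.77,-1.01) + 0.812·(3.28,-3.1) = (2.9961,-2.7071)
Shoelace sum Σ(x_i·y_{i+1} − x_{i+1}·y_i):
  i=1: 2.1918·1.9316 − -3.5872·3.6037 = +17.1610 (running +17.1610)
  i=2: -3.5872·0.4078 − -5.1333·1.9316 = +8.4525 (running +25.6135)
  i=3: -5.1333·-3.3182 − -3.0839·0.4078 = +18.2909 (running +43.9045)
  i=4: -3.0839·-4.9711 − 2.0055·-3.3182 = +21.9849 (running +65.8894)
  i=5: 2.0055·-2.7071 − 2.9961·-4.9711 = +9.4650 (running +75.3543)
  i=6: 2.9961·3.6037 − 2.1918·-2.7071 = +16.7307 (running +92.0850)
Area = |Σ|/2 = |92.0850|/2 = 46.0425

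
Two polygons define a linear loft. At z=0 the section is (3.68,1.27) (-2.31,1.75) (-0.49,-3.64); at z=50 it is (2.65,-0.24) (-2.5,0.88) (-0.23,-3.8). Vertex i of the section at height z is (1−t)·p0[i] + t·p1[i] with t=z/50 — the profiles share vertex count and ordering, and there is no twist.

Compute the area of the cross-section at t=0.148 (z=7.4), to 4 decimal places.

Area at t=0.148: 14.9577

Cross-section at t=0.148: each vertex is (1-t)·p0[i] + t·p1[i].
  v1: (1-0.148)·(3.68,1.27) + 0.148·(2.65,-0.24) = (3.5276,1.0465)
  v2: (1-0.148)·(-2.31,1.75) + 0.148·(-2.5,0.88) = (-2.3381,1.6212)
  v3: (1-0.148)·(-0.49,-3.64) + 0.148·(-0.23,-3.8) = (-0.4515,-3.6637)
Shoelace sum Σ(x_i·y_{i+1} − x_{i+1}·y_i):
  i=1: 3.5276·1.6212 − -2.3381·1.0465 = +8.1659 (running +8.1659)
  i=2: -2.3381·-3.6637 − -0.4515·1.6212 = +9.2981 (running +17.4641)
  i=3: -0.4515·1.0465 − 3.5276·-3.6637 = +12.4513 (running +29.9154)
Area = |Σ|/2 = |29.9154|/2 = 14.9577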